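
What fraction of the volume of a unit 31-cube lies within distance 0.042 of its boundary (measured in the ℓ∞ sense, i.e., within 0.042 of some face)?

1 - (1 - 2·0.042)^31 = 1 - 0.916^31 ≈ 0.934119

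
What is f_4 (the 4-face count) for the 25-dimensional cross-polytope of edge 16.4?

An n-cross-polytope has 2^(k+1)·C(n,k+1) k-faces. Here 2^5·C(25,5) = 32·53130 = 1700160.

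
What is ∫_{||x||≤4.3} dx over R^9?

The n-ball volume is π^(n/2)·r^n/Γ(n/2+1). With n=9, r=4.3: V ≈ 1.65781e+06.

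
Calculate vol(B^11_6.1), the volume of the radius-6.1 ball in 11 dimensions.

Volume = π^{11/2}·(6.1)^11/Γ(13/2) ≈ 8.19847e+08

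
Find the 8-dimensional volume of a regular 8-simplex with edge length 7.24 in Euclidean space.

For a regular n-simplex with edge a, V = (a^n / n!)·√((n+1)/2^n). With a=7.24, n=8: V ≈ 35.1066.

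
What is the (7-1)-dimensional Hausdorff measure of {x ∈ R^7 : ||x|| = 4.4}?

The surface area of an n-ball is 2π^(n/2) r^(n-1) / Γ(n/2). For n=7, r=4.4: 239991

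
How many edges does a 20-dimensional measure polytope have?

Number of 1-faces = C(20,1)·2^(20-1) = 20·524288 = 10485760.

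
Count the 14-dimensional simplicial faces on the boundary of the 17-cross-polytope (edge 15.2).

Each 14-face is the convex hull of 15 vertices, one chosen as ±e_i from each of 15 distinct axes: 2^15·C(17,15) = 4456448.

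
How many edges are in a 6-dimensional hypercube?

Number of 1-faces = C(6,1) · 2^(6-1) = 6 · 32 = 192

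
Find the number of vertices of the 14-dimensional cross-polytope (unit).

An n-cross-polytope has 2n vertices; here n = 14, giving 28.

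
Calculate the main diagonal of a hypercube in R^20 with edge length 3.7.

d = √(3.7² + 3.7² + ... + 3.7²) [20 terms] = √(20·3.7²) = 3.7√20 ≈ 16.5469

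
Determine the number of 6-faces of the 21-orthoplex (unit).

An n-cross-polytope has 2^(k+1)·C(n,k+1) k-faces. Here 2^7·C(21,7) = 128·116280 = 14883840.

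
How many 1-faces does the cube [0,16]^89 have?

Number of 1-faces = C(89,1)·2^(89-1) = 89·309485009821345068724781056 = 27544165874099711116505513984.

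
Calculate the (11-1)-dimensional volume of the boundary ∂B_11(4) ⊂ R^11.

The surface area of an n-ball is 2π^(n/2) r^(n-1) / Γ(n/2). For n=11, r=4: 67108864·π^5/945 ≈ 2.17319e+07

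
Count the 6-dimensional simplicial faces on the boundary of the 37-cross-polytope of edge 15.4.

Each 6-face is the convex hull of 7 vertices, one chosen as ±e_i from each of 7 distinct axes: 2^7·C(37,7) = 1317820416.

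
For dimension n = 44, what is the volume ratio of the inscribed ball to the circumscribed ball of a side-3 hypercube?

V_in/V_out = n^(-n/2) = 44^(-44/2) ≈ 6.98299e-37.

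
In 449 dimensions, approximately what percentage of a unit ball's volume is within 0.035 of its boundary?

1 - (1-0.035)^449 ≈ 0.9999998871 ≈ 99.999989%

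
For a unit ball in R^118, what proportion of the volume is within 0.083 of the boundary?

1 - (1-0.083)^118 ≈ 0.999964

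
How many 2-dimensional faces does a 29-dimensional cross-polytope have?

f_2(29-orthoplex) = 2^3 · (29 choose 3) = 29232.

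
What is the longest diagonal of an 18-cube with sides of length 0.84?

The space diagonal of an n-cube of side s is s√n. Here 0.84·√18 ≈ 3.56382.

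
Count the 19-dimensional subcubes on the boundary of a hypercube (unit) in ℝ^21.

Choose 19 of 21 axes to span the face (C(21,19) = 210 ways), then fix each of the remaining 2 coordinates at one of its two extreme values (2^2 = 4 ways): 210·4 = 840.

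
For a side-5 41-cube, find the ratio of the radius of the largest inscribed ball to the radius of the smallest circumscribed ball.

r_in = 5/2 (half the side); r_out = 5√41/2 (half the diagonal). Ratio = 1/√41 ≈ 0.156174.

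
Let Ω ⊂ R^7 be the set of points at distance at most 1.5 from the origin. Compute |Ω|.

V = 729·π^3/280 ≈ 80.7271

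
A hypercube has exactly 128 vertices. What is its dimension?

The n-cube has 2^n vertices, and 128 = 2^7, so n = 7.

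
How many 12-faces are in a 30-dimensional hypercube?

Number of 12-faces = C(30,12) · 2^(30-12) = 86493225 · 262144 = 22673679974400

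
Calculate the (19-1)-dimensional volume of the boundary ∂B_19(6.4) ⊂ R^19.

|∂B_19(6.4)| ≈ 2.87462e+14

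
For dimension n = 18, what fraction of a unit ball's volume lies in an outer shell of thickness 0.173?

1 - (1-0.173)^18 ≈ 0.967258 ≈ 96.73%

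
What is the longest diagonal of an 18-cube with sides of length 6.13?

||(6.13,6.13,...,6.13)|| = √(18)·6.13 ≈ 26.0074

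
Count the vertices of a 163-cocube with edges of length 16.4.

The 163-dimensional cross-polytope has 2n = 2·163 = 326 vertices.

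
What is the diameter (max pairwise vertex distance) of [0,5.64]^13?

The space diagonal of an n-cube of side s is s√n. Here 5.64·√13 ≈ 20.3353.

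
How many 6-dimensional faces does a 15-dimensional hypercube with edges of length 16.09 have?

Choose 6 of 15 axes to span the face (C(15,6) = 5005 ways), then fix each of the remaining 9 coordinates at one of its two extreme values (2^9 = 512 ways): 5005·512 = 2562560.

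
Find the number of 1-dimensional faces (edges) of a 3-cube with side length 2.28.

The 3-cube has n·2^(n-1) = 3·2^2 = 3·4 = 12 edges.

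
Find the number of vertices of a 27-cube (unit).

Number of vertices = 2^27 = 134217728.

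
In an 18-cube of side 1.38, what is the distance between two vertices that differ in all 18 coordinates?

The space diagonal of an n-cube of side s is s√n. Here 1.38·√18 ≈ 5.85484.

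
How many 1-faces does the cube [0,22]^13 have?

Each of the 2^13 = 8192 vertices has degree 13; total edges = 13·2^13/2 = 53248.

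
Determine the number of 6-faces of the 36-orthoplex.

Number of 6-faces = 2^(6+1) · C(36,6+1) = 128 · 8347680 = 1068503040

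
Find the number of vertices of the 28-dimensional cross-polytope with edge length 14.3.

An n-cross-polytope has 2n vertices; here n = 28, giving 56.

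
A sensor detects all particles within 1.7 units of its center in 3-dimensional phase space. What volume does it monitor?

The n-ball volume is π^(n/2)·r^n/Γ(n/2+1). With n=3, r=1.7: V ≈ 20.5795.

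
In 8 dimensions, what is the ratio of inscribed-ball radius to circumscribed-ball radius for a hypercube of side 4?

r_in = 4/2 (half the side); r_out = 4√8/2 (half the diagonal). Ratio = 1/√8 ≈ 0.353553.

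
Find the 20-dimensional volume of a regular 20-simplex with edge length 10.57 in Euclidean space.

Volume = 10.57^20 · √(21/2^20) / 20! ≈ 0.557423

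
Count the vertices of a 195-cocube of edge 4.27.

Number of vertices = 2n = 390.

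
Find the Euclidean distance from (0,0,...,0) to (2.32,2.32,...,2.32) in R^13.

d = √(2.32² + 2.32² + ... + 2.32²) [13 terms] = √(13·2.32²) = 2.32√13 ≈ 8.36488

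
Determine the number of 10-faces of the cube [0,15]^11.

An n-cube has C(n,k)·2^(n-k) k-faces. Here C(11,10)·2^1 = 11·2 = 22.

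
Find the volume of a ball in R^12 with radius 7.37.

The n-ball volume is π^(n/2)·r^n/Γ(n/2+1). With n=12, r=7.37: V ≈ 3.42907e+10.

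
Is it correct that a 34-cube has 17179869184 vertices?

True. The 34-cube has 2^34 = 17179869184 vertices.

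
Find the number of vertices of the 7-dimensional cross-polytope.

The 7-dimensional cross-polytope has 2n = 2·7 = 14 vertices.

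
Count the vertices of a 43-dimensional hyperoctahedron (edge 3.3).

The vertices are ±e_1, ..., ±e_43, so there are 2·43 = 86.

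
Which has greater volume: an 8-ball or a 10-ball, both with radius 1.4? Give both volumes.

V_8(1.4) ≈ 59.898. V_10(1.4) ≈ 73.7647. The 10-ball is larger.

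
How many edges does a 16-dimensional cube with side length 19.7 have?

Number of 1-faces = C(16,1)·2^(16-1) = 16·32768 = 524288.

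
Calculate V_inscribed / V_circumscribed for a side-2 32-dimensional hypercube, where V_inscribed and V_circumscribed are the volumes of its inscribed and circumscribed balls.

The radii are 2/2 and 2√32/2, so the volume ratio is (1/√32)^32 = 32^{-32/2} ≈ 8.27181e-25.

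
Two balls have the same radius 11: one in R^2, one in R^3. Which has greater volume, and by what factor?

V_2(11) ≈ 380.133, V_3(11) ≈ 5575.28. The 3-ball is larger by a factor of 14.67.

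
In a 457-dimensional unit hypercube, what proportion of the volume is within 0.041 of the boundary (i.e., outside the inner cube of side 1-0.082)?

Shell fraction = 1 - (1-0.082)^457 ≈ 1 - 1.045e-17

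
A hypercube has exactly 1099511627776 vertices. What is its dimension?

The n-cube has 2^n vertices, and 1099511627776 = 2^40, so n = 40.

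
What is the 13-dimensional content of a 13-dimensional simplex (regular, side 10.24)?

Volume = 10.24^13 · √(14/2^13) / 13! ≈ 90.3625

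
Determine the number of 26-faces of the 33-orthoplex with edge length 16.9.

Each 26-face is the convex hull of 27 vertices, one chosen as ±e_i from each of 27 distinct axes: 2^27·C(33,27) = 148655260565504.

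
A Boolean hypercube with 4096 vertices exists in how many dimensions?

n = log_2(4096) = 12.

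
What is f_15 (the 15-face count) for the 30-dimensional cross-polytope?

f_15(30-orthoplex) = 2^16 · (30 choose 16) = 9530420428800.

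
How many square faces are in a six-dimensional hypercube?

An n-cube has C(n,k)·2^(n-k) k-faces. Here C(6,2)·2^4 = 15·16 = 240.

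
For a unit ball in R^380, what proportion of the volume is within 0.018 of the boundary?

Shell fraction = 1 - (1-0.018)^380 ≈ 0.998995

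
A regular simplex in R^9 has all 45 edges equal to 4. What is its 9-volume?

Volume = 4^9 · √(10/2^9) / 9! ≈ 0.100958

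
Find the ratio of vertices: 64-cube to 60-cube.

The 64-cube has 2^64 = 18446744073709551616 vertices. The 60-cube has 2^60 = 1152921504606846976 vertices. Ratio: 18446744073709551616/1152921504606846976 = 16.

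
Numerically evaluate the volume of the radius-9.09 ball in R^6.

Volume = π^{6/2}·(9.09)^6/Γ(4) ≈ 2.91529e+06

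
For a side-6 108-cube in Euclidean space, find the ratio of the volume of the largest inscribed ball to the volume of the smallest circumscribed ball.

The radii are 6/2 and 6√108/2, so the volume ratio is (1/√108)^108 = 108^{-108/2} ≈ 1.56717e-110.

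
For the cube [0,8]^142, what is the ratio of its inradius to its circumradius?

r_in / r_out = (8/2) / (8√142/2) = 1/√142 ≈ 0.0839181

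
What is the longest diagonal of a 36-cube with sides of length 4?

The space diagonal of an n-cube of side s is s√n. Here 4·√36 = 24.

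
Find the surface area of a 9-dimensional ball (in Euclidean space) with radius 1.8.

The surface area of an n-ball is 2π^(n/2) r^(n-1) / Γ(n/2). For n=9, r=1.8: 3271.45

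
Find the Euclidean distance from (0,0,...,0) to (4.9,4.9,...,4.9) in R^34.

Diagonal = √34 · 4.9 ≈ 28.5717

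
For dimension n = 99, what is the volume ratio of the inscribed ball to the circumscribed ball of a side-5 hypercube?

The radii are 5/2 and 5√99/2, so the volume ratio is (1/√99)^99 = 99^{-99/2} ≈ 1.64459e-99.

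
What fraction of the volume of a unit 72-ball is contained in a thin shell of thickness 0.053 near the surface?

1 - (1-0.053)^72 ≈ 0.980176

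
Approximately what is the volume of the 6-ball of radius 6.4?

The n-ball volume is π^(n/2)·r^n/Γ(n/2+1). With n=6, r=6.4: V ≈ 355123.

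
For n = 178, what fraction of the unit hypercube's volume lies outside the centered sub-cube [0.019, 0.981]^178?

Shell fraction = 1 - (1-0.038)^178 ≈ 0.998988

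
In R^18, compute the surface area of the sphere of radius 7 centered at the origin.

The surface area of an n-ball is 2π^(n/2) r^(n-1) / Γ(n/2). For n=18, r=7: 33232930569601·π^9/2880 ≈ 3.43974e+14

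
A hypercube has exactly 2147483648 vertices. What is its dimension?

2^n = 2147483648 ⇒ n = log_2(2147483648) = 31.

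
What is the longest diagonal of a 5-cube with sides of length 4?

Diagonal = √5 · 4 ≈ 8.94427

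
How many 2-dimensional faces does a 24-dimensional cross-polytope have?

Each 2-face is the convex hull of 3 vertices, one chosen as ±e_i from each of 3 distinct axes: 2^3·C(24,3) = 16192.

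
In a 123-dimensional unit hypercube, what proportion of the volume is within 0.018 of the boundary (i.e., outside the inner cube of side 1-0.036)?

Shell fraction = 1 - (1-0.036)^123 ≈ 0.988998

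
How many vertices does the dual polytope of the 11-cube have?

Number of vertices = 2n = 22.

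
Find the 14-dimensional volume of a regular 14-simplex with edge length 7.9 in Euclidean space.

V = (7.9^14 / 14!) · √((14+1) / 2^14) ≈ 1.27999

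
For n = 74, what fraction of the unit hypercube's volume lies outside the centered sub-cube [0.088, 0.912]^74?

Shell fraction = 1 - (1-0.176)^74 ≈ 0.9999993994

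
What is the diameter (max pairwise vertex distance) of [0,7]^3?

The space diagonal of an n-cube of side s is s√n. Here 7·√3 ≈ 12.1244.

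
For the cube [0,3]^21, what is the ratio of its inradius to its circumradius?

Ratio = (s/2)/(s√21/2) = 21^(-1/2) ≈ 0.218218.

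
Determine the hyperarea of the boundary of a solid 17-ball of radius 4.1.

S_17(4.1) = 2·π^(17/2)·(4.1)^16 / Γ(17/2) ≈ 1.5281e+10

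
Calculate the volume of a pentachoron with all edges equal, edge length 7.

Volume = 7^4 · √(5/2^4) / 4! ≈ 55.925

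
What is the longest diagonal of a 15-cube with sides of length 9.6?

The space diagonal of an n-cube of side s is s√n. Here 9.6·√15 ≈ 37.1806.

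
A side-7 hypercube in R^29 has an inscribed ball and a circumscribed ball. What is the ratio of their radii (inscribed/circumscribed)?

r_in / r_out = (7/2) / (7√29/2) = 1/√29 ≈ 0.185695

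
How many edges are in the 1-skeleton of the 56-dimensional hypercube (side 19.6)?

Number of 1-faces = C(56,1)·2^(56-1) = 56·36028797018963968 = 2017612633061982208.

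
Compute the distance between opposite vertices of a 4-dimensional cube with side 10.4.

Diagonal = √4 · 10.4 = 20.8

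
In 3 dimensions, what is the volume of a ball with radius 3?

V = 36·π ≈ 113.097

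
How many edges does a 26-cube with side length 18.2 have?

An n-cube has n·2^(n-1) edges. With n = 26: 26·33554432 = 872415232.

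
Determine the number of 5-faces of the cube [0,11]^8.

An n-cube has C(n,k)·2^(n-k) k-faces. Here C(8,5)·2^3 = 56·8 = 448.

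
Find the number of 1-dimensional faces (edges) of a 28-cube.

Number of 1-faces = C(28,1)·2^(28-1) = 28·134217728 = 3758096384.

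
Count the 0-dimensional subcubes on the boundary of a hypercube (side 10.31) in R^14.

Number of 0-faces = C(14,0) · 2^(14-0) = 1 · 16384 = 16384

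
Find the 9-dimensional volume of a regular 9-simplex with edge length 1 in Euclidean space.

V = (1^9 / 9!) · √((9+1) / 2^9) ≈ 3.85125e-07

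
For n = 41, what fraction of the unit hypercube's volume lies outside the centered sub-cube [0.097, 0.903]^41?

1 - (1 - 2·0.097)^41 = 1 - 0.806^41 ≈ 0.999856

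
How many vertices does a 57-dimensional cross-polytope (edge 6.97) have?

The 57-dimensional cross-polytope has 2n = 2·57 = 114 vertices.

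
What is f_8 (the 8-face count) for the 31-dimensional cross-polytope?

f_8(31-orthoplex) = 2^9 · (31 choose 9) = 10321958400.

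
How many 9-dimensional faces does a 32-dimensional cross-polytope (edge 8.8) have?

An n-cross-polytope has 2^(k+1)·C(n,k+1) k-faces. Here 2^10·C(32,10) = 1024·64512240 = 66060533760.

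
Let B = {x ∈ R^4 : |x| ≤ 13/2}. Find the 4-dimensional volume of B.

V_4(13/2) = π^(4/2) · (13/2)^4 / Γ(4/2 + 1) = 28561·π^2/32 ≈ 8808.93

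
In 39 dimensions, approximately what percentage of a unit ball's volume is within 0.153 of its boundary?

1 - (1-0.153)^39 ≈ 0.99846 ≈ 99.85%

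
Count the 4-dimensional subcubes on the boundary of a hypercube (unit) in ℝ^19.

Number of 4-faces = C(19,4) · 2^(19-4) = 3876 · 32768 = 127008768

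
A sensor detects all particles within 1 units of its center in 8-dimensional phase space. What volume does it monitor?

Volume = π^{8/2}·(1)^8/Γ(5) = π^4/24 ≈ 4.05871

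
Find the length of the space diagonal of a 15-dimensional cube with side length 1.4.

The space diagonal of an n-cube of side s is s√n. Here 1.4·√15 ≈ 5.42218.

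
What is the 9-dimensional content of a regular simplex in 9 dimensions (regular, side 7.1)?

Volume = 7.1^9 · √(10/2^9) / 9! ≈ 17.6574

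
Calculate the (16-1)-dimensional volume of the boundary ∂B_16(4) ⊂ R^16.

The surface area of an n-ball is 2π^(n/2) r^(n-1) / Γ(n/2). For n=16, r=4: 134217728·π^8/315 ≈ 4.04295e+09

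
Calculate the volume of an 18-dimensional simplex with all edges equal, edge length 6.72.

V = (6.72^18 / 18!) · √((18+1) / 2^18) ≈ 0.00103851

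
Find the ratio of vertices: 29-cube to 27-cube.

The 29-cube has 2^29 = 536870912 vertices. The 27-cube has 2^27 = 134217728 vertices. Ratio: 536870912/134217728 = 4.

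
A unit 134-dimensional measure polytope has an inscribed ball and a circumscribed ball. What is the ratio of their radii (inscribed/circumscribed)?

For an n-cube of any side s, the inradius is s/2 and the circumradius is s√n/2, so the ratio is 1/√134 ≈ 0.0863868.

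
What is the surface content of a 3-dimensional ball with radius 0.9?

|∂B_3(0.9)| = 4πr² = 4π·(0.9)² ≈ 10.1788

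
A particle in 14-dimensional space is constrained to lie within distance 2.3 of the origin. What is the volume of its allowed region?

V_14(2.3) = π^(14/2) · (2.3)^14 / Γ(14/2 + 1) ≈ 69471.8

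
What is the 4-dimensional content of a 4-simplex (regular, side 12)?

V_4 = √(5) · 12^4 / (4! · 2^(4/2)) ≈ 482.991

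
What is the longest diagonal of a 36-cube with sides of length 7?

||(7,7,...,7)|| = √(36)·7 = 42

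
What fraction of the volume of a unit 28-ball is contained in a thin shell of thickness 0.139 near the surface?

Shell fraction = 1 - (1-0.139)^28 ≈ 0.984861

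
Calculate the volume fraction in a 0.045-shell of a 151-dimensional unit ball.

V(inner)/V(outer) = ((1-0.045)/1)^151 ≈ 0.0009561, so the shell fraction is 0.999044.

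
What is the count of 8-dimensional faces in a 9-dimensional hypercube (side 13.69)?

Choose 8 of 9 axes to span the face (C(9,8) = 9 ways), then fix each of the remaining 1 coordinate at one of its two extreme values (2^1 = 2 ways): 9·2 = 18.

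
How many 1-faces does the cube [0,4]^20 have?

Each of the 2^20 = 1048576 vertices has degree 20; total edges = 20·2^20/2 = 10485760.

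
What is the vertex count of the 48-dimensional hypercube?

Number of vertices = 2^48 = 281474976710656.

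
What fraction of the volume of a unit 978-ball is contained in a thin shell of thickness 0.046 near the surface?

1 - (1-0.046)^978 ≈ 1 - 9.961e-21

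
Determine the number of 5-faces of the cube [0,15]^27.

Choose 5 of 27 axes to span the face (C(27,5) = 80730 ways), then fix each of the remaining 22 coordinates at one of its two extreme values (2^22 = 4194304 ways): 80730·4194304 = 338606161920.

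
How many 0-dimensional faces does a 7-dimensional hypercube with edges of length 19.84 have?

Number of 0-faces = C(7,0) · 2^(7-0) = 1 · 128 = 128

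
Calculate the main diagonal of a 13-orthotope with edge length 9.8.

d = √(9.8² + 9.8² + ... + 9.8²) [13 terms] = √(13·9.8²) = 9.8√13 ≈ 35.3344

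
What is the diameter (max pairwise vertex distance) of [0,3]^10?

Diagonal = √10 · 3 ≈ 9.48683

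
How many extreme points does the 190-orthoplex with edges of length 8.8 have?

The 190-dimensional cross-polytope has 2n = 2·190 = 380 vertices.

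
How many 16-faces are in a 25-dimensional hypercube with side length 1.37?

Number of 16-faces = C(25,16) · 2^(25-16) = 2042975 · 512 = 1046003200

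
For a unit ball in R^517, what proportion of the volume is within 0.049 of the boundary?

1 - (1-0.049)^517 ≈ 1 - 5.24e-12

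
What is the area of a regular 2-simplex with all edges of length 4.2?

Area = (√3/4) · 4.2² = 7.63834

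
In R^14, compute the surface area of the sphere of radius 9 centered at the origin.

S_14(9) = 2·π^(14/2)·(9)^13 / Γ(14/2) = 282429536481·π^7/40 ≈ 2.13255e+13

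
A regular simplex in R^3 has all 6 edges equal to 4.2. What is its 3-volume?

Volume = (√2/12) · 4.2³ = 8.73135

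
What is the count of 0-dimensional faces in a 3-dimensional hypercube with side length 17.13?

An n-cube has C(n,k)·2^(n-k) k-faces. Here C(3,0)·2^3 = 1·8 = 8.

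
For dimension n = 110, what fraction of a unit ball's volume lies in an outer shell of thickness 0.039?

1 - (1-0.039)^110 ≈ 0.987423 ≈ 98.74%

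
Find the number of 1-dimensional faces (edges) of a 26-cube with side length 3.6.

Number of 1-faces = C(26,1)·2^(26-1) = 26·33554432 = 872415232.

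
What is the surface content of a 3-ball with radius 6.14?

The surface area of an n-ball is 2π^(n/2) r^(n-1) / Γ(n/2). For n=3, r=6.14: 4πr² = 4π·(6.14)² ≈ 473.747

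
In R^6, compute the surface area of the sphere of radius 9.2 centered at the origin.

The surface area of an n-ball is 2π^(n/2) r^(n-1) / Γ(n/2). For n=6, r=9.2: 2.04357e+06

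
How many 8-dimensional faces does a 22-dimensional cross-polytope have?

Each 8-face is the convex hull of 9 vertices, one chosen as ±e_i from each of 9 distinct axes: 2^9·C(22,9) = 254679040.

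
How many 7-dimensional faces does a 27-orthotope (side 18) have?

Number of 7-faces = C(27,7) · 2^(27-7) = 888030 · 1048576 = 931166945280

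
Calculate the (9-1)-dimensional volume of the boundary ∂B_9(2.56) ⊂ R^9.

S_9(2.56) = 2·π^(9/2)·(2.56)^8 / Γ(9/2) ≈ 54762.1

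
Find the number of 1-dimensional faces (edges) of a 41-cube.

Number of 1-faces = C(41,1)·2^(41-1) = 41·1099511627776 = 45079976738816.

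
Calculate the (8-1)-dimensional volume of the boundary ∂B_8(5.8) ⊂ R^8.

S_8(5.8) = 2·π^(8/2)·(5.8)^7 / Γ(8/2) ≈ 7.16926e+06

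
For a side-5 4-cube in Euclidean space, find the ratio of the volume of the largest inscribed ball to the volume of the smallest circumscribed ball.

Volume scales as r^n, and r_in/r_out = 1/√4, giving (1/√4)^4 ≈ 0.0625.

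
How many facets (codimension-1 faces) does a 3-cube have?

Number of 2-faces = C(3,2) · 2^(3-2) = 3 · 2 = 6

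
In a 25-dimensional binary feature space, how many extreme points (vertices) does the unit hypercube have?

An n-cube has 2^n vertices; for n = 25 that is 2^25 = 33554432.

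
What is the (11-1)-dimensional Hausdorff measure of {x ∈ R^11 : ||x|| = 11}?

S_11(11) = 2·π^(11/2)·(11)^10 / Γ(11/2) = 1659995174464·π^5/945 ≈ 5.37557e+11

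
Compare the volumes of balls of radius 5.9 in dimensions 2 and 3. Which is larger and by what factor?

V_2(5.9) ≈ 109.359, V_3(5.9) ≈ 860.29. The 3-ball is larger by a factor of 7.867.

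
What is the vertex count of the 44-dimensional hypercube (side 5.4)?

The 44-cube has 2^44 = 17592186044416 vertices.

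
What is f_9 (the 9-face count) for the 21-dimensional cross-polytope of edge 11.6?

f_9(21-orthoplex) = 2^10 · (21 choose 10) = 361181184.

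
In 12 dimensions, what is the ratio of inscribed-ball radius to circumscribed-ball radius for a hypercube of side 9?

Ratio = (s/2)/(s√12/2) = 12^(-1/2) ≈ 0.288675.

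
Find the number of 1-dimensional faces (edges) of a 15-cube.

Number of 1-faces = C(15,1)·2^(15-1) = 15·16384 = 245760.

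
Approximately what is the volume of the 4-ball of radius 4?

Volume = π^{4/2}·(4)^4/Γ(3) = 128·π^2 ≈ 1263.31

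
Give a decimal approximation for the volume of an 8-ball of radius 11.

Volume = π^{8/2}·(11)^8/Γ(5) = 214358881·π^4/24 ≈ 8.70021e+08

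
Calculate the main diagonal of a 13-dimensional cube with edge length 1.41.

||(1.41,1.41,...,1.41)|| = √(13)·1.41 ≈ 5.08383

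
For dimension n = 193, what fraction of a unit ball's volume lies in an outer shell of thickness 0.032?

1 - (1-0.032)^193 ≈ 0.998121 ≈ 99.81%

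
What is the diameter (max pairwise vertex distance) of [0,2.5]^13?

d = √(2.5² + 2.5² + ... + 2.5²) [13 terms] = √(13·2.5²) = 2.5√13 ≈ 9.01388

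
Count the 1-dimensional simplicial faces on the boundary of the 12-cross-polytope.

An n-cross-polytope has 2^(k+1)·C(n,k+1) k-faces. Here 2^2·C(12,2) = 4·66 = 264.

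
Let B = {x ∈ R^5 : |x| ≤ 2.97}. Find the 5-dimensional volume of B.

The n-ball volume is π^(n/2)·r^n/Γ(n/2+1). With n=5, r=2.97: V ≈ 1216.41.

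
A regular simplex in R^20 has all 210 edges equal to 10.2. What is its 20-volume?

V_20 = √(21) · 10.2^20 / (20! · 2^(20/2)) ≈ 0.273331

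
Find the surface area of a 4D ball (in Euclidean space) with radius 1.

|∂B_4(1)| = 2·π^2 ≈ 19.7392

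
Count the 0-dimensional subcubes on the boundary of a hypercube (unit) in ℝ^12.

An n-cube has C(n,k)·2^(n-k) k-faces. Here C(12,0)·2^12 = 1·4096 = 4096.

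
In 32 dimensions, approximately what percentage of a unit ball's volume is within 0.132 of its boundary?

1 - (1-0.132)^32 ≈ 0.98922 ≈ 98.92%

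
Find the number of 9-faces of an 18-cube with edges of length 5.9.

f_9(18-cube) = (18 choose 9) · 2^9 = 24893440.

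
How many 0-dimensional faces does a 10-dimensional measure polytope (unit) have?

Choose 0 of 10 axes to span the face (C(10,0) = 1 way), then fix each of the remaining 10 coordinates at one of its two extreme values (2^10 = 1024 ways): 1·1024 = 1024.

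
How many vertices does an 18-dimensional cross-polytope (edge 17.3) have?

An n-cross-polytope has 2n vertices; here n = 18, giving 36.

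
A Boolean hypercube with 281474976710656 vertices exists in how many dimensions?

The n-cube has 2^n vertices, and 281474976710656 = 2^48, so n = 48.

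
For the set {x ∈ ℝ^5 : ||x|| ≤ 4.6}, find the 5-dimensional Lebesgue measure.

Volume = π^{5/2}·(4.6)^5/Γ(7/2) ≈ 10841.5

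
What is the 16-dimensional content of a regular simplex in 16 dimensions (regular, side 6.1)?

V = (6.1^16 / 16!) · √((16+1) / 2^16) ≈ 0.00282906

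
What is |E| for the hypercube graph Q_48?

Number of 1-faces = C(48,1)·2^(48-1) = 48·140737488355328 = 6755399441055744.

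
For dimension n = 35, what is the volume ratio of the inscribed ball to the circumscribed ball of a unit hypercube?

V_in/V_out = n^(-n/2) = 35^(-35/2) ≈ 9.52378e-28.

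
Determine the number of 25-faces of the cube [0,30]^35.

Choose 25 of 35 axes to span the face (C(35,25) = 183579396 ways), then fix each of the remaining 10 coordinates at one of its two extreme values (2^10 = 1024 ways): 183579396·1024 = 187985301504.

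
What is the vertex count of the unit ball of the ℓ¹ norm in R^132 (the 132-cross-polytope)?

An n-cross-polytope has 2n vertices; here n = 132, giving 264.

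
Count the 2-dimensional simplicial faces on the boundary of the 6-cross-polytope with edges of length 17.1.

Number of 2-faces = 2^(2+1) · C(6,2+1) = 8 · 20 = 160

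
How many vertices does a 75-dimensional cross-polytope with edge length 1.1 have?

Number of vertices = 2n = 150.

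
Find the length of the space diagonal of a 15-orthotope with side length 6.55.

The space diagonal of an n-cube of side s is s√n. Here 6.55·√15 ≈ 25.368.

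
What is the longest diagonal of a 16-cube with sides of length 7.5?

||(7.5,7.5,...,7.5)|| = √(16)·7.5 = 30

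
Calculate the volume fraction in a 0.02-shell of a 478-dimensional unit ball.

V(inner)/V(outer) = ((1-0.02)/1)^478 ≈ 6.398e-05, so the shell fraction is 0.999936.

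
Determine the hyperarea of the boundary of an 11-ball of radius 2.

S = n·V_n(r)/r = 11·V_11(2)/2 (volume-to-surface relation), giving 65536·π^5/945 ≈ 21222.5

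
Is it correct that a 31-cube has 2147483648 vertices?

True. The 31-cube has 2^31 = 2147483648 vertices.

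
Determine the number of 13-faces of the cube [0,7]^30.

Number of 13-faces = C(30,13) · 2^(30-13) = 119759850 · 131072 = 15697163059200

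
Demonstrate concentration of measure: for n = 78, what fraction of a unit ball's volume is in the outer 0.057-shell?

1 - (1-0.057)^78 ≈ 0.989722 ≈ 98.97%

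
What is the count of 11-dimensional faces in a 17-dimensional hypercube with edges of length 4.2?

Number of 11-faces = C(17,11) · 2^(17-11) = 12376 · 64 = 792064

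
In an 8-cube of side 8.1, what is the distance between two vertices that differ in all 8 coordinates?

||(8.1,8.1,...,8.1)|| = √(8)·8.1 ≈ 22.9103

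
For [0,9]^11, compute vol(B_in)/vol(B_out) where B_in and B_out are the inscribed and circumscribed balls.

V_in/V_out = n^(-n/2) = 11^(-11/2) ≈ 1.87215e-06.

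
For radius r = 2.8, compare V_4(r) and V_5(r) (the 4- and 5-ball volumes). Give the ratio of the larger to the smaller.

V_4(2.8) ≈ 303.321, V_5(2.8) ≈ 905.917. The 5-ball is larger by a factor of 2.987.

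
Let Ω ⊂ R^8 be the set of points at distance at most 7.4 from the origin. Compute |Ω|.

The n-ball volume is π^(n/2)·r^n/Γ(n/2+1). With n=8, r=7.4: V ≈ 3.64957e+07.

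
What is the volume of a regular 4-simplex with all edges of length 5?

V_4 = √(5) · 5^4 / (4! · 2^(4/2)) ≈ 14.5577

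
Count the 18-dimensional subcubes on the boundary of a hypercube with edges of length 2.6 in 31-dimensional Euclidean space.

Number of 18-faces = C(31,18) · 2^(31-18) = 206253075 · 8192 = 1689625190400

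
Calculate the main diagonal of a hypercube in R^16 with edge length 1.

Diagonal = √16 · 1 = 4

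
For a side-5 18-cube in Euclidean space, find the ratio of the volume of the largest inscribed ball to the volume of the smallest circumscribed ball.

Volume scales as r^n, and r_in/r_out = 1/√18, giving (1/√18)^18 ≈ 5.04136e-12.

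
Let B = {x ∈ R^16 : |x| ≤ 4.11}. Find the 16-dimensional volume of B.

V_16(4.11) = π^(16/2) · (4.11)^16 / Γ(16/2 + 1) ≈ 1.56008e+09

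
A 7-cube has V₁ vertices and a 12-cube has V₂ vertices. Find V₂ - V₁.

V₁ = 2^7 = 128. V₂ = 2^12 = 4096. V₂ - V₁ = 3968.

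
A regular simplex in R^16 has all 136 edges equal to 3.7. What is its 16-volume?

V = (3.7^16 / 16!) · √((16+1) / 2^16) ≈ 9.49713e-07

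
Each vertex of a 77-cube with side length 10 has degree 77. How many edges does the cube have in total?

Number of 1-faces = C(77,1)·2^(77-1) = 77·75557863725914323419136 = 5817955506895402903273472.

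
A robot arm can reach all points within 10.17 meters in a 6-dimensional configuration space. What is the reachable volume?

Volume = π^{6/2}·(10.17)^6/Γ(4) ≈ 5.71774e+06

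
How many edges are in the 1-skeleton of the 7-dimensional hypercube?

An n-cube has n·2^(n-1) edges. With n = 7: 7·64 = 448.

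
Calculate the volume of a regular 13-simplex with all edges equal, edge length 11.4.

For a regular n-simplex with edge a, V = (a^n / n!)·√((n+1)/2^n). With a=11.4, n=13: V ≈ 364.629.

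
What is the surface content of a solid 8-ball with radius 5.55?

|∂B_8(5.55)| ≈ 5.26659e+06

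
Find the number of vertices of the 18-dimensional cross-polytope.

Number of vertices = 2n = 36.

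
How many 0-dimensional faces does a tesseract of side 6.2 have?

Number of 0-faces = C(4,0) · 2^(4-0) = 1 · 16 = 16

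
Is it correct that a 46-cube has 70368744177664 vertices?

True. The 46-cube has 2^46 = 70368744177664 vertices.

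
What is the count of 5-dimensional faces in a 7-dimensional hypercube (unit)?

An n-cube has C(n,k)·2^(n-k) k-faces. Here C(7,5)·2^2 = 21·4 = 84.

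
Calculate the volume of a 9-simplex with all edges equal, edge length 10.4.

V = (10.4^9 / 9!) · √((9+1) / 2^9) ≈ 548.153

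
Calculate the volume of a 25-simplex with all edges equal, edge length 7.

V_25 = √(26) · 7^25 / (25! · 2^(25/2)) ≈ 7.61057e-08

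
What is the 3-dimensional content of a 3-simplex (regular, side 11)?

Volume = (√2/12) · 11³ = 156.86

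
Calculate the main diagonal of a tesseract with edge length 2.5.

The space diagonal of an n-cube of side s is s√n. Here 2.5·√4 = 5.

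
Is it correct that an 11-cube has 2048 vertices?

True. The 11-cube has 2^11 = 2048 vertices.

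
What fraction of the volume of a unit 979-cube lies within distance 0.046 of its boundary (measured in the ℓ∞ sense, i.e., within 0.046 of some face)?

Shell fraction = 1 - (1-0.092)^979 ≈ 1 - 9.248e-42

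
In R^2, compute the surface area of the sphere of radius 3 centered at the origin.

|∂B_2(3)| = 2πr = 2π·3 ≈ 18.8496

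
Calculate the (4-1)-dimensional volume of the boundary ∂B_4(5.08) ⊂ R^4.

The surface area of an n-ball is 2π^(n/2) r^(n-1) / Γ(n/2). For n=4, r=5.08: 2587.74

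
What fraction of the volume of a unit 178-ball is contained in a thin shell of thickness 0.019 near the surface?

Shell fraction = 1 - (1-0.019)^178 ≈ 0.967109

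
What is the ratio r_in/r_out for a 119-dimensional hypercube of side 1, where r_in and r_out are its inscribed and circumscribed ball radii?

For an n-cube of any side s, the inradius is s/2 and the circumradius is s√n/2, so the ratio is 1/√119 ≈ 0.0916698.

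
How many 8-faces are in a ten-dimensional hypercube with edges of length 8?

Choose 8 of 10 axes to span the face (C(10,8) = 45 ways), then fix each of the remaining 2 coordinates at one of its two extreme values (2^2 = 4 ways): 45·4 = 180.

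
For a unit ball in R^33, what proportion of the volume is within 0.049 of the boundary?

Shell fraction = 1 - (1-0.049)^33 ≈ 0.809473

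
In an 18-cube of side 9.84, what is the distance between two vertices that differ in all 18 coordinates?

The space diagonal of an n-cube of side s is s√n. Here 9.84·√18 ≈ 41.7476.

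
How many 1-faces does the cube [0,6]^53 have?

Each of the 2^53 = 9007199254740992 vertices has degree 53; total edges = 53·2^53/2 = 238690780250636288.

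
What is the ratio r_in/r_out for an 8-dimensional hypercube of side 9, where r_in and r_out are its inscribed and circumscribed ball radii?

Ratio = (s/2)/(s√8/2) = 8^(-1/2) ≈ 0.353553.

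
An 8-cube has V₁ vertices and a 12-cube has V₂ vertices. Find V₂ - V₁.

V₁ = 2^8 = 256. V₂ = 2^12 = 4096. V₂ - V₁ = 3840.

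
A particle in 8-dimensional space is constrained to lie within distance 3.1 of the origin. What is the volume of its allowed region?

The n-ball volume is π^(n/2)·r^n/Γ(n/2+1). With n=8, r=3.1: V ≈ 34616.4.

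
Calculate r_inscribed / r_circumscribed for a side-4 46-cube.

r_in = 4/2 (half the side); r_out = 4√46/2 (half the diagonal). Ratio = 1/√46 ≈ 0.147442.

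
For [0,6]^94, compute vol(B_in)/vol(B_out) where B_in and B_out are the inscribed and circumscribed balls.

V_in/V_out = n^(-n/2) = 94^(-94/2) ≈ 1.83228e-93.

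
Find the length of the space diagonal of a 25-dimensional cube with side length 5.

d = √(5² + 5² + ... + 5²) [25 terms] = √(25·5²) = 5√25 = 25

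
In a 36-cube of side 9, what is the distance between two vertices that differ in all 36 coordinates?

d = √(9² + 9² + ... + 9²) [36 terms] = √(36·9²) = 9√36 = 54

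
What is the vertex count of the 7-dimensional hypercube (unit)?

Number of vertices = 2^7 = 128.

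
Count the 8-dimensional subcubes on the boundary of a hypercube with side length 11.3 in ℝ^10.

Choose 8 of 10 axes to span the face (C(10,8) = 45 ways), then fix each of the remaining 2 coordinates at one of its two extreme values (2^2 = 4 ways): 45·4 = 180.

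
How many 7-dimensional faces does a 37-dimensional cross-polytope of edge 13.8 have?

f_7(37-orthoplex) = 2^8 · (37 choose 8) = 9883653120.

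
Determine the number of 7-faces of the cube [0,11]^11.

Number of 7-faces = C(11,7) · 2^(11-7) = 330 · 16 = 5280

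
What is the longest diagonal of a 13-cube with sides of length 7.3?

Diagonal = √13 · 7.3 ≈ 26.3205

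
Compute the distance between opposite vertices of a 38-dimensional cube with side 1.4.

The space diagonal of an n-cube of side s is s√n. Here 1.4·√38 ≈ 8.63018.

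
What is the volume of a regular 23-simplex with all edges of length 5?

V = (5^23 / 23!) · √((23+1) / 2^23) ≈ 7.79967e-10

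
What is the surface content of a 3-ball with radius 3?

|∂B_3(3)| = 4πr² = 4π·(3)² ≈ 113.097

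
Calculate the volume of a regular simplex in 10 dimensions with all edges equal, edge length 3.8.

V = (3.8^10 / 10!) · √((10+1) / 2^10) ≈ 0.0179316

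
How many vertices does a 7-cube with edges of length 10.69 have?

An n-cube has 2^n vertices; for n = 7 that is 2^7 = 128.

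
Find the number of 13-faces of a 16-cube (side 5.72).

An n-cube has C(n,k)·2^(n-k) k-faces. Here C(16,13)·2^3 = 560·8 = 4480.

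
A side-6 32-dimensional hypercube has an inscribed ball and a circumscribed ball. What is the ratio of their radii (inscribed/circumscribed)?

Ratio = (s/2)/(s√32/2) = 32^(-1/2) ≈ 0.176777.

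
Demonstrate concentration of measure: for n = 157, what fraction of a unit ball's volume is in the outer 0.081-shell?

1 - (1-0.081)^157 ≈ 0.9999982601 ≈ 99.999826%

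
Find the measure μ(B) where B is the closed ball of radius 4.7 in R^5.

Volume = π^{5/2}·(4.7)^5/Γ(7/2) ≈ 12072.2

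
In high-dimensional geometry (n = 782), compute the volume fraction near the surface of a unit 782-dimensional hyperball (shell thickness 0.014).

1 - (1-0.014)^782 ≈ 0.999984 ≈ 99.998372%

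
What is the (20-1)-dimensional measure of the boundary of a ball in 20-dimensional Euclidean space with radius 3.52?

S = n·V_n(r)/r = 20·V_20(3.52)/3.52 (volume-to-surface relation), giving 1.25048e+10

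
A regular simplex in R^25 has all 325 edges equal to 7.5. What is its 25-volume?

V = (7.5^25 / 25!) · √((25+1) / 2^25) ≈ 4.27069e-07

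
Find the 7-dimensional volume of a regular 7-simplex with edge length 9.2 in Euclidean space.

V_7 = √(8) · 9.2^7 / (7! · 2^(7/2)) ≈ 276.71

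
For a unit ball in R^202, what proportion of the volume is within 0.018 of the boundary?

Shell fraction = 1 - (1-0.018)^202 ≈ 0.974501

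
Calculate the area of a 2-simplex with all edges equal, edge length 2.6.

Area = (√3/4) · 2.6² = 2.92717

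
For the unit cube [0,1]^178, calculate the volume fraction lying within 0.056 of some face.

1 - (1 - 2·0.056)^178 = 1 - 0.888^178 ≈ 0.9999999993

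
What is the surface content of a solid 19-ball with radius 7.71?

The surface area of an n-ball is 2π^(n/2) r^(n-1) / Γ(n/2). For n=19, r=7.71: 8.20955e+15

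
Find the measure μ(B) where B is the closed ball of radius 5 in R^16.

Volume = π^{16/2}·(5)^16/Γ(9) = 30517578125·π^8/8064 ≈ 3.59086e+10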